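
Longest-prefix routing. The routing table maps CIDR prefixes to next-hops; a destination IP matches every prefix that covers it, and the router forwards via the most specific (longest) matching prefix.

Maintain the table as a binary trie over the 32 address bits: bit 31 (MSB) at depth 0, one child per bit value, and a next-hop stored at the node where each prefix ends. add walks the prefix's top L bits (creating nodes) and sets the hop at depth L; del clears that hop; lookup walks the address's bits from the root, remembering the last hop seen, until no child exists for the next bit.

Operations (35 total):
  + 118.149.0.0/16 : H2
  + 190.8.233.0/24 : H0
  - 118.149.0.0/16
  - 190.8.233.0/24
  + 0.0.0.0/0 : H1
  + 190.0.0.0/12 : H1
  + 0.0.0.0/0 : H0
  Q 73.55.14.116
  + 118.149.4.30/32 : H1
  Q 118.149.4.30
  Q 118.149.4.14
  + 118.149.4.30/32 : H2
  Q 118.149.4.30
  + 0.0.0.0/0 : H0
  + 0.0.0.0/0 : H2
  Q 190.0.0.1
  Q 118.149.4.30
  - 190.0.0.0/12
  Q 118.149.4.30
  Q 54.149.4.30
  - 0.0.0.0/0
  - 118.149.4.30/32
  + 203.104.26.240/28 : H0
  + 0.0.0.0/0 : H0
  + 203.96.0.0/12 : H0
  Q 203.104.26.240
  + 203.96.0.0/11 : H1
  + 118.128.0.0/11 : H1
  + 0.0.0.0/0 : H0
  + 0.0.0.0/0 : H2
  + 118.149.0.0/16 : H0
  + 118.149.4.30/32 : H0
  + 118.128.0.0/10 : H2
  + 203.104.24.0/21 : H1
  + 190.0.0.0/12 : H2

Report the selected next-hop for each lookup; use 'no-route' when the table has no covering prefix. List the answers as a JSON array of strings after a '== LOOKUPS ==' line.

Process each operation:
  add 118.149.0.0/16 -> H2 at depth 16
  add 190.8.233.0/24 -> H0 at depth 24
  - 118.149.0.0/16 clear@16
  - 190.8.233.0/24 clear@24
  add 0.0.0.0/0 -> H1 at depth 0
  add 190.0.0.0/12 -> H1 at depth 12
  add 0.0.0.0/0 -> H0 at depth 0
  ? 73.55.14.116  path d0:H0→d1:-→d2:-  best=H0
  add 118.149.4.30/32 -> H1 at depth 32
  ? 118.149.4.30  path d0:H0→d1:-→d2:-→d3:-→d4:-→d5:-→d6:-→d7:-→d8:-→d9:-→d10:-→d11:-→d12:-→d13:-→d14:-→d15:-→d16:-→d17:-→d18:-→d19:-→d20:-→d21:-→d22:-→d23:-→d24:-→d25:-→d26:-→d27:-→d28:-→d29:-→d30:-→d31:-→d32:H1  best=H1
  ? 118.149.4.14  path d0:H0→d1:-→d2:-→d3:-→d4:-→d5:-→d6:-→d7:-→d8:-→d9:-→d10:-→d11:-→d12:-→d13:-→d14:-→d15:-→d16:-→d17:-→d18:-→d19:-→d20:-→d21:-→d22:-→d23:-→d24:-→d25:-→d26:-→d27:-  best=H0
  add 118.149.4.30/32 -> H2 at depth 32
  ? 118.149.4.30  path d0:H0→d1:-→d2:-→d3:-→d4:-→d5:-→d6:-→d7:-→d8:-→d9:-→d10:-→d11:-→d12:-→d13:-→d14:-→d15:-→d16:-→d17:-→d18:-→d19:-→d20:-→d21:-→d22:-→d23:-→d24:-→d25:-→d26:-→d27:-→d28:-→d29:-→d30:-→d31:-→d32:H2  best=H2
  add 0.0.0.0/0 -> H0 at depth 0
  add 0.0.0.0/0 -> H2 at depth 0
  ? 190.0.0.1  path d0:H2→d1:-→d2:-→d3:-→d4:-→d5:-→d6:-→d7:-→d8:-→d9:-→d10:-→d11:-→d12:H1  best=H1
  ? 118.149.4.30  path d0:H2→d1:-→d2:-→d3:-→d4:-→d5:-→d6:-→d7:-→d8:-→d9:-→d10:-→d11:-→d12:-→d13:-→d14:-→d15:-→d16:-→d17:-→d18:-→d19:-→d20:-→d21:-→d22:-→d23:-→d24:-→d25:-→d26:-→d27:-→d28:-→d29:-→d30:-→d31:-→d32:H2  best=H2
  - 190.0.0.0/12 clear@12
  ? 118.149.4.30  path d0:H2→d1:-→d2:-→d3:-→d4:-→d5:-→d6:-→d7:-→d8:-→d9:-→d10:-→d11:-→d12:-→d13:-→d14:-→d15:-→d16:-→d17:-→d18:-→d19:-→d20:-→d21:-→d22:-→d23:-→d24:-→d25:-→d26:-→d27:-→d28:-→d29:-→d30:-→d31:-→d32:H2  best=H2
  ? 54.149.4.30  path d0:H2→d1:-  best=H2
  - 0.0.0.0/0 clear@0
  - 118.149.4.30/32 clear@32
  add 203.104.26.240/28 -> H0 at depth 28
  add 0.0.0.0/0 -> H0 at depth 0
  add 203.96.0.0/12 -> H0 at depth 12
  ? 203.104.26.240  path d0:H0→d1:-→d2:-→d3:-→d4:-→d5:-→d6:-→d7:-→d8:-→d9:-→d10:-→d11:-→d12:H0→d13:-→d14:-→d15:-→d16:-→d17:-→d18:-→d19:-→d20:-→d21:-→d22:-→d23:-→d24:-→d25:-→d26:-→d27:-→d28:H0  best=H0
  add 203.96.0.0/11 -> H1 at depth 11
  add 118.128.0.0/11 -> H1 at depth 11
  add 0.0.0.0/0 -> H0 at depth 0
  add 0.0.0.0/0 -> H2 at depth 0
  add 118.149.0.0/16 -> H0 at depth 16
  add 118.149.4.30/32 -> H0 at depth 32
  add 118.128.0.0/10 -> H2 at depth 10
  add 203.104.24.0/21 -> H1 at depth 21
  add 190.0.0.0/12 -> H2 at depth 12

== LOOKUPS ==
["H0","H1","H0","H2","H1","H2","H2","H2","H0"]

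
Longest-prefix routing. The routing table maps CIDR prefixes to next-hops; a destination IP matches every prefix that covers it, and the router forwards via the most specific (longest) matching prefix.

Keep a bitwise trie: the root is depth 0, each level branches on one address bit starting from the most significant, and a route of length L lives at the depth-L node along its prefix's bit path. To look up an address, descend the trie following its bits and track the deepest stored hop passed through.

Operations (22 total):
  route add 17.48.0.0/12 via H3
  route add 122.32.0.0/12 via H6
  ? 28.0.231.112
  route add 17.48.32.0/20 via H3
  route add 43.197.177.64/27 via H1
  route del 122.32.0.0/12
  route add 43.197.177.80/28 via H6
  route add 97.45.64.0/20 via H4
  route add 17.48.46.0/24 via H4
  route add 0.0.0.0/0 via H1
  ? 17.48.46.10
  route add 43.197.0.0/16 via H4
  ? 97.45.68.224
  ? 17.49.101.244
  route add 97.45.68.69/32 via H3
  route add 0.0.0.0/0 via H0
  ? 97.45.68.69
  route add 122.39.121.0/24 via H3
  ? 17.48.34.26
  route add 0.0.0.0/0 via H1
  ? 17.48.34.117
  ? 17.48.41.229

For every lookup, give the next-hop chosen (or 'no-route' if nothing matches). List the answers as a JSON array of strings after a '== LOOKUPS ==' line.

Trace:
  add 17.48.0.0/12 -> H3 at depth 12
  add 122.32.0.0/12 -> H6 at depth 12
  Q 28.0.231.112: descend 0001 ; hops seen [∅] ; pick no-route
  add 17.48.32.0/20 -> H3 at depth 20
  add 43.197.177.64/27 -> H1 at depth 27
  - 122.32.0.0/12 clear@12
  add 43.197.177.80/28 -> H6 at depth 28
  add 97.45.64.0/20 -> H4 at depth 20
  add 17.48.46.0/24 -> H4 at depth 24
  add 0.0.0.0/0 -> H1 at depth 0
  Q 17.48.46.10: descend 000100010011000000101110 ; hops seen [H1,H3,H3,H4] ; pick H4
  add 43.197.0.0/16 -> H4 at depth 16
  Q 97.45.68.224: descend 01100001001011010100 ; hops seen [H1,H4] ; pick H4
  Q 17.49.101.244: descend 000100010011000 ; hops seen [H1,H3] ; pick H3
  add 97.45.68.69/32 -> H3 at depth 32
  add 0.0.0.0/0 -> H0 at depth 0
  Q 97.45.68.69: descend 01100001001011010100010001000101 ; hops seen [H0,H4,H3] ; pick H3
  add 122.39.121.0/24 -> H3 at depth 24
  Q 17.48.34.26: descend 00010001001100000010 ; hops seen [H0,H3,H3] ; pick H3
  add 0.0.0.0/0 -> H1 at depth 0
  Q 17.48.34.117: descend 00010001001100000010 ; hops seen [H1,H3,H3] ; pick H3
  Q 17.48.41.229: descend 000100010011000000101 ; hops seen [H1,H3,H3] ; pick H3

== LOOKUPS ==
["no-route","H4","H4","H3","H3","H3","H3","H3"]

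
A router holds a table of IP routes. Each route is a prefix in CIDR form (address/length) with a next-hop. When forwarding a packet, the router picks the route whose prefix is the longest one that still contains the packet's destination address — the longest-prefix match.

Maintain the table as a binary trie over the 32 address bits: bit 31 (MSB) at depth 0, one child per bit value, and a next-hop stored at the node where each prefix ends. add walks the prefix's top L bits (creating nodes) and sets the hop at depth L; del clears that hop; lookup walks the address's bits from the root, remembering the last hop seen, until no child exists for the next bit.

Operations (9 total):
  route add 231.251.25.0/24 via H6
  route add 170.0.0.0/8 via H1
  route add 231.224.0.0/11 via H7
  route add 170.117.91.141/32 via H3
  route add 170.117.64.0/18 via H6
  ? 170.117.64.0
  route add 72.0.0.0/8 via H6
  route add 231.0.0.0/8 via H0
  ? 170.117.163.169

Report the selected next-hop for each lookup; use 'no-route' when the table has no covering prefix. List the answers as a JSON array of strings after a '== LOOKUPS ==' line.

Trace:
  add 231.251.25.0/24 -> H6 at depth 24
  add 170.0.0.0/8 -> H1 at depth 8
  add 231.224.0.0/11 -> H7 at depth 11
  add 170.117.91.141/32 -> H3 at depth 32
  add 170.117.64.0/18 -> H6 at depth 18
  ? 170.117.64.0  path d0:-→d1:-→d2:-→d3:-→d4:-→d5:-→d6:-→d7:-→d8:H1→d9:-→d10:-→d11:-→d12:-→d13:-→d14:-→d15:-→d16:-→d17:-→d18:H6→d19:-  best=H6
  add 72.0.0.0/8 -> H6 at depth 8
  add 231.0.0.0/8 -> H0 at depth 8
  ? 170.117.163.169  path d0:-→d1:-→d2:-→d3:-→d4:-→d5:-→d6:-→d7:-→d8:H1→d9:-→d10:-→d11:-→d12:-→d13:-→d14:-→d15:-→d16:-  best=H1

== LOOKUPS ==
["H6","H1"]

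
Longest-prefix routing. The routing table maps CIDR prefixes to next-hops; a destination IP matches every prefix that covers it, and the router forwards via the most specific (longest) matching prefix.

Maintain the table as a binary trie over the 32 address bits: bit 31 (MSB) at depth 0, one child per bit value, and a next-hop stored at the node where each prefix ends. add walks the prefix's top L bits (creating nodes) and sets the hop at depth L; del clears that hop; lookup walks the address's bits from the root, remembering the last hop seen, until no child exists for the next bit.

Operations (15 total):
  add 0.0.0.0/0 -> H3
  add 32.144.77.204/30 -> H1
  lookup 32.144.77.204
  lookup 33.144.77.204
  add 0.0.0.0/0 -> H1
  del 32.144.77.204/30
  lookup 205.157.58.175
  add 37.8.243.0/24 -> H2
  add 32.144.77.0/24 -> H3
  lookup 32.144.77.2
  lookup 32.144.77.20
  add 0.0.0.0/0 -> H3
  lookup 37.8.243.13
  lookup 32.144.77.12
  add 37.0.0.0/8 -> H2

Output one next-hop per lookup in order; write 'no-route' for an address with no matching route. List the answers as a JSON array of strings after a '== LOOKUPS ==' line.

Trace:
  + 0.0.0.0/0 (H3) depth=0
  + 32.144.77.204/30 (H1) depth=30
  lookup 32.144.77.204: bits 001000001001000001001101110011 walk d0:H3→d1:-→d2:-→d3:-→d4:-→d5:-→d6:-→d7:-→d8:-→d9:-→d10:-→d11:-→d12:-→d13:-→d14:-→d15:-→d16:-→d17:-→d18:-→d19:-→d20:-→d21:-→d22:-→d23:-→d24:-→d25:-→d26:-→d27:-→d28:-→d29:-→d30:H1 -> H1
  lookup 33.144.77.204: bits 0010000 walk d0:H3→d1:-→d2:-→d3:-→d4:-→d5:-→d6:-→d7:- -> H3
  + 0.0.0.0/0 (H1) depth=0
  del 32.144.77.204/30 (clear depth 30)
  lookup 205.157.58.175: bits ε walk d0:H1 -> H1
  + 37.8.243.0/24 (H2) depth=24
  + 32.144.77.0/24 (H3) depth=24
  lookup 32.144.77.2: bits 001000001001000001001101 walk d0:H1→d1:-→d2:-→d3:-→d4:-→d5:-→d6:-→d7:-→d8:-→d9:-→d10:-→d11:-→d12:-→d13:-→d14:-→d15:-→d16:-→d17:-→d18:-→d19:-→d20:-→d21:-→d22:-→d23:-→d24:H3 -> H3
  lookup 32.144.77.20: bits 001000001001000001001101 walk d0:H1→d1:-→d2:-→d3:-→d4:-→d5:-→d6:-→d7:-→d8:-→d9:-→d10:-→d11:-→d12:-→d13:-→d14:-→d15:-→d16:-→d17:-→d18:-→d19:-→d20:-→d21:-→d22:-→d23:-→d24:H3 -> H3
  + 0.0.0.0/0 (H3) depth=0
  lookup 37.8.243.13: bits 001001010000100011110011 walk d0:H3→d1:-→d2:-→d3:-→d4:-→d5:-→d6:-→d7:-→d8:-→d9:-→d10:-→d11:-→d12:-→d13:-→d14:-→d15:-→d16:-→d17:-→d18:-→d19:-→d20:-→d21:-→d22:-→d23:-→d24:H2 -> H2
  lookup 32.144.77.12: bits 001000001001000001001101 walk d0:H3→d1:-→d2:-→d3:-→d4:-→d5:-→d6:-→d7:-→d8:-→d9:-→d10:-→d11:-→d12:-→d13:-→d14:-→d15:-→d16:-→d17:-→d18:-→d19:-→d20:-→d21:-→d22:-→d23:-→d24:H3 -> H3
  + 37.0.0.0/8 (H2) depth=8

== LOOKUPS ==
["H1","H3","H1","H3","H3","H2","H3"]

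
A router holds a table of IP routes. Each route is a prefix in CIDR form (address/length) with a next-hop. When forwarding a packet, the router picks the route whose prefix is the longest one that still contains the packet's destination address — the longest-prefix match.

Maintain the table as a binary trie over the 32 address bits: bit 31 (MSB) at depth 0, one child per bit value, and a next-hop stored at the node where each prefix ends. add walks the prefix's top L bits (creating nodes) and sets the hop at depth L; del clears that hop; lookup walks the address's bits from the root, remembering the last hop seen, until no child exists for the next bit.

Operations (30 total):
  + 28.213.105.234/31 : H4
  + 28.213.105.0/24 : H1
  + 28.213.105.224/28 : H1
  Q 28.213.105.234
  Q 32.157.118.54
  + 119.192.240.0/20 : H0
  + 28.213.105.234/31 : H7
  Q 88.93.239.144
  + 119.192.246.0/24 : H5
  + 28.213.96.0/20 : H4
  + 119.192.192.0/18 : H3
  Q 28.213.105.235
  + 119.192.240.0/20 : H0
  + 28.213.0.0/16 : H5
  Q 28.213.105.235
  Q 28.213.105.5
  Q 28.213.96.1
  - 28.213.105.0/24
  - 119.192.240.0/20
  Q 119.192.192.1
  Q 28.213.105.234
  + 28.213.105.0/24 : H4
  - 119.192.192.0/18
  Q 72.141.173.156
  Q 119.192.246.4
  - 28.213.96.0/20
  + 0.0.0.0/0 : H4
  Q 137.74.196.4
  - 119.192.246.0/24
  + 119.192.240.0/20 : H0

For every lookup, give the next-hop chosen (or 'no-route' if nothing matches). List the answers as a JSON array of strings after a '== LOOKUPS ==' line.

Trace:
  add 28.213.105.234/31 -> H4 at depth 31
  add 28.213.105.0/24 -> H1 at depth 24
  add 28.213.105.224/28 -> H1 at depth 28
  Q 28.213.105.234: descend 0001110011010101011010011110101 ; hops seen [H1,H1,H4] ; pick H4
  Q 32.157.118.54: descend 00 ; hops seen [∅] ; pick no-route
  add 119.192.240.0/20 -> H0 at depth 20
  add 28.213.105.234/31 -> H7 at depth 31
  Q 88.93.239.144: descend 01 ; hops seen [∅] ; pick no-route
  add 119.192.246.0/24 -> H5 at depth 24
  add 28.213.96.0/20 -> H4 at depth 20
  add 119.192.192.0/18 -> H3 at depth 18
  Q 28.213.105.235: descend 0001110011010101011010011110101 ; hops seen [H4,H1,H1,H7] ; pick H7
  add 119.192.240.0/20 -> H0 at depth 20
  add 28.213.0.0/16 -> H5 at depth 16
  Q 28.213.105.235: descend 0001110011010101011010011110101 ; hops seen [H5,H4,H1,H1,H7] ; pick H7
  Q 28.213.105.5: descend 000111001101010101101001 ; hops seen [H5,H4,H1] ; pick H1
  Q 28.213.96.1: descend 00011100110101010110 ; hops seen [H5,H4] ; pick H4
  - 28.213.105.0/24 clear@24
  - 119.192.240.0/20 clear@20
  Q 119.192.192.1: descend 011101111100000011 ; hops seen [H3] ; pick H3
  Q 28.213.105.234: descend 0001110011010101011010011110101 ; hops seen [H5,H4,H1,H7] ; pick H7
  add 28.213.105.0/24 -> H4 at depth 24
  - 119.192.192.0/18 clear@18
  Q 72.141.173.156: descend 01 ; hops seen [∅] ; pick no-route
  Q 119.192.246.4: descend 011101111100000011110110 ; hops seen [H5] ; pick H5
  - 28.213.96.0/20 clear@20
  add 0.0.0.0/0 -> H4 at depth 0
  Q 137.74.196.4: descend ε ; hops seen [H4] ; pick H4
  - 119.192.246.0/24 clear@24
  add 119.192.240.0/20 -> H0 at depth 20

== LOOKUPS ==
["H4","no-route","no-route","H7","H7","H1","H4","H3","H7","no-route","H5","H4"]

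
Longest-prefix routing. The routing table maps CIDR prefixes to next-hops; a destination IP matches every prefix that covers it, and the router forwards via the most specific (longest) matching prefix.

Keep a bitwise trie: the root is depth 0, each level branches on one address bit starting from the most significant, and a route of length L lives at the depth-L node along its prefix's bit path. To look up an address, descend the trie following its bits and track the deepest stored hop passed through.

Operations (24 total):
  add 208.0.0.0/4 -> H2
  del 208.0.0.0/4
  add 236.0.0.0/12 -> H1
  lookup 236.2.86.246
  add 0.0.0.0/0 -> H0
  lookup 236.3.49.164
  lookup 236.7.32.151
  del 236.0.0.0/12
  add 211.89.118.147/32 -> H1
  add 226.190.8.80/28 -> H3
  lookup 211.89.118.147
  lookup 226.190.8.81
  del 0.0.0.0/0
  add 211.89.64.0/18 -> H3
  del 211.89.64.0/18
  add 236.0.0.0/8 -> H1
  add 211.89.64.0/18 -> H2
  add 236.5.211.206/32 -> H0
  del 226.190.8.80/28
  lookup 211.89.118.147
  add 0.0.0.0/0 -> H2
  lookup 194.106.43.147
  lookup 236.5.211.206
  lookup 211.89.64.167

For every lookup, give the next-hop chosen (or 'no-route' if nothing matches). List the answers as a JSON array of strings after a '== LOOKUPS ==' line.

Trace:
  + 208.0.0.0/4 (H2) depth=4
  del 208.0.0.0/4 (clear depth 4)
  + 236.0.0.0/12 (H1) depth=12
  Q 236.2.86.246: descend 111011000000 ; hops seen [H1] ; pick H1
  + 0.0.0.0/0 (H0) depth=0
  Q 236.3.49.164: descend 111011000000 ; hops seen [H0,H1] ; pick H1
  Q 236.7.32.151: descend 111011000000 ; hops seen [H0,H1] ; pick H1
  del 236.0.0.0/12 (clear depth 12)
  + 211.89.118.147/32 (H1) depth=32
  + 226.190.8.80/28 (H3) depth=28
  Q 211.89.118.147: descend 11010011010110010111011010010011 ; hops seen [H0,H1] ; pick H1
  Q 226.190.8.81: descend 1110001010111110000010000101 ; hops seen [H0,H3] ; pick H3
  del 0.0.0.0/0 (clear depth 0)
  + 211.89.64.0/18 (H3) depth=18
  del 211.89.64.0/18 (clear depth 18)
  + 236.0.0.0/8 (H1) depth=8
  + 211.89.64.0/18 (H2) depth=18
  + 236.5.211.206/32 (H0) depth=32
  del 226.190.8.80/28 (clear depth 28)
  Q 211.89.118.147: descend 11010011010110010111011010010011 ; hops seen [H2,H1] ; pick H1
  + 0.0.0.0/0 (H2) depth=0
  Q 194.106.43.147: descend 110 ; hops seen [H2] ; pick H2
  Q 236.5.211.206: descend 11101100000001011101001111001110 ; hops seen [H2,H1,H0] ; pick H0
  Q 211.89.64.167: descend 110100110101100101 ; hops seen [H2,H2] ; pick H2

== LOOKUPS ==
["H1","H1","H1","H1","H3","H1","H2","H0","H2"]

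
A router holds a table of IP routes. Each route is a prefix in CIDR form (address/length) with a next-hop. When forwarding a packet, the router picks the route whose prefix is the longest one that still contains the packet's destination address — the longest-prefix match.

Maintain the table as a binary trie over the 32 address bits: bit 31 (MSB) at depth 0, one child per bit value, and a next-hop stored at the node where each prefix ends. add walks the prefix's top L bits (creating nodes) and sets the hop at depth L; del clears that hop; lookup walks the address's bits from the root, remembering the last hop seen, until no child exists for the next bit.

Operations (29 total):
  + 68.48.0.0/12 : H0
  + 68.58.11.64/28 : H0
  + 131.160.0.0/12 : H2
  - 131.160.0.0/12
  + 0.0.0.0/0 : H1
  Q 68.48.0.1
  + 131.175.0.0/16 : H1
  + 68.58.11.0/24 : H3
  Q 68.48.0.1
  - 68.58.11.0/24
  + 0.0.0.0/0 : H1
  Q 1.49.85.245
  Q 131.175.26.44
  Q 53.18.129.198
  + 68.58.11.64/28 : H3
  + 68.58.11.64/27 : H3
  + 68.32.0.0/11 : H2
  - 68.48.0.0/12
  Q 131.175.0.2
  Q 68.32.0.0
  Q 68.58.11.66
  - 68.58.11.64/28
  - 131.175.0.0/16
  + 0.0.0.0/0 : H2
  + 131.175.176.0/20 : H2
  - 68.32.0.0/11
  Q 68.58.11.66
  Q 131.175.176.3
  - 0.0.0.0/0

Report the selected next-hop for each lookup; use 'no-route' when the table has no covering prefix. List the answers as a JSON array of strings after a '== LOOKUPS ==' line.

Trace:
  + 68.48.0.0/12 (H0) depth=12
  + 68.58.11.64/28 (H0) depth=28
  + 131.160.0.0/12 (H2) depth=12
  del 131.160.0.0/12 (clear depth 12)
  + 0.0.0.0/0 (H1) depth=0
  ? 68.48.0.1  path d0:H1→d1:-→d2:-→d3:-→d4:-→d5:-→d6:-→d7:-→d8:-→d9:-→d10:-→d11:-→d12:H0  best=H0
  + 131.175.0.0/16 (H1) depth=16
  + 68.58.11.0/24 (H3) depth=24
  ? 68.48.0.1  path d0:H1→d1:-→d2:-→d3:-→d4:-→d5:-→d6:-→d7:-→d8:-→d9:-→d10:-→d11:-→d12:H0  best=H0
  del 68.58.11.0/24 (clear depth 24)
  + 0.0.0.0/0 (H1) depth=0
  ? 1.49.85.245  path d0:H1→d1:-  best=H1
  ? 131.175.26.44  path d0:H1→d1:-→d2:-→d3:-→d4:-→d5:-→d6:-→d7:-→d8:-→d9:-→d10:-→d11:-→d12:-→d13:-→d14:-→d15:-→d16:H1  best=H1
  ? 53.18.129.198  path d0:H1→d1:-  best=H1
  + 68.58.11.64/28 (H3) depth=28
  + 68.58.11.64/27 (H3) depth=27
  + 68.32.0.0/11 (H2) depth=11
  del 68.48.0.0/12 (clear depth 12)
  ? 131.175.0.2  path d0:H1→d1:-→d2:-→d3:-→d4:-→d5:-→d6:-→d7:-→d8:-→d9:-→d10:-→d11:-→d12:-→d13:-→d14:-→d15:-→d16:H1  best=H1
  ? 68.32.0.0  path d0:H1→d1:-→d2:-→d3:-→d4:-→d5:-→d6:-→d7:-→d8:-→d9:-→d10:-→d11:H2  best=H2
  ? 68.58.11.66  path d0:H1→d1:-→d2:-→d3:-→d4:-→d5:-→d6:-→d7:-→d8:-→d9:-→d10:-→d11:H2→d12:-→d13:-→d14:-→d15:-→d16:-→d17:-→d18:-→d19:-→d20:-→d21:-→d22:-→d23:-→d24:-→d25:-→d26:-→d27:H3→d28:H3  best=H3
  del 68.58.11.64/28 (clear depth 28)
  del 131.175.0.0/16 (clear depth 16)
  + 0.0.0.0/0 (H2) depth=0
  + 131.175.176.0/20 (H2) depth=20
  del 68.32.0.0/11 (clear depth 11)
  ? 68.58.11.66  path d0:H2→d1:-→d2:-→d3:-→d4:-→d5:-→d6:-→d7:-→d8:-→d9:-→d10:-→d11:-→d12:-→d13:-→d14:-→d15:-→d16:-→d17:-→d18:-→d19:-→d20:-→d21:-→d22:-→d23:-→d24:-→d25:-→d26:-→d27:H3→d28:-  best=H3
  ? 131.175.176.3  path d0:H2→d1:-→d2:-→d3:-→d4:-→d5:-→d6:-→d7:-→d8:-→d9:-→d10:-→d11:-→d12:-→d13:-→d14:-→d15:-→d16:-→d17:-→d18:-→d19:-→d20:H2  best=H2
  del 0.0.0.0/0 (clear depth 0)

== LOOKUPS ==
["H0","H0","H1","H1","H1","H1","H2","H3","H3","H2"]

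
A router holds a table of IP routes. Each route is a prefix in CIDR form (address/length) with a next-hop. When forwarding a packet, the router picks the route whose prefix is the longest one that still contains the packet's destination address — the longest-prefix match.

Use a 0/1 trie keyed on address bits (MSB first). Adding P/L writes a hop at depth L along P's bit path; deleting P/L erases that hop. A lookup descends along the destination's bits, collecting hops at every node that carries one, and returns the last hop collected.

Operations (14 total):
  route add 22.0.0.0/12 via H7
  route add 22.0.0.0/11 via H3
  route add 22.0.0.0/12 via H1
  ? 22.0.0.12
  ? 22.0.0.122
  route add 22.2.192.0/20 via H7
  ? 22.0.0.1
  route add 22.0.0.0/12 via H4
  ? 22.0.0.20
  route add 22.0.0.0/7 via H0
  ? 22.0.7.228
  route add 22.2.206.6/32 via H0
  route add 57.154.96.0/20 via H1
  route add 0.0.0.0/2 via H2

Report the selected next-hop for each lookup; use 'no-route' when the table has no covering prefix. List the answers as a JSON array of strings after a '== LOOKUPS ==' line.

Trace:
  + 22.0.0.0/12 (H7) depth=12
  + 22.0.0.0/11 (H3) depth=11
  + 22.0.0.0/12 (H1) depth=12
  Q 22.0.0.12: descend 000101100000 ; hops seen [H3,H1] ; pick H1
  Q 22.0.0.122: descend 000101100000 ; hops seen [H3,H1] ; pick H1
  + 22.2.192.0/20 (H7) depth=20
  Q 22.0.0.1: descend 00010110000000 ; hops seen [H3,H1] ; pick H1
  + 22.0.0.0/12 (H4) depth=12
  Q 22.0.0.20: descend 00010110000000 ; hops seen [H3,H4] ; pick H4
  + 22.0.0.0/7 (H0) depth=7
  Q 22.0.7.228: descend 00010110000000 ; hops seen [H0,H3,H4] ; pick H4
  + 22.2.206.6/32 (H0) depth=32
  + 57.154.96.0/20 (H1) depth=20
  + 0.0.0.0/2 (H2) depth=2

== LOOKUPS ==
["H1","H1","H1","H4","H4"]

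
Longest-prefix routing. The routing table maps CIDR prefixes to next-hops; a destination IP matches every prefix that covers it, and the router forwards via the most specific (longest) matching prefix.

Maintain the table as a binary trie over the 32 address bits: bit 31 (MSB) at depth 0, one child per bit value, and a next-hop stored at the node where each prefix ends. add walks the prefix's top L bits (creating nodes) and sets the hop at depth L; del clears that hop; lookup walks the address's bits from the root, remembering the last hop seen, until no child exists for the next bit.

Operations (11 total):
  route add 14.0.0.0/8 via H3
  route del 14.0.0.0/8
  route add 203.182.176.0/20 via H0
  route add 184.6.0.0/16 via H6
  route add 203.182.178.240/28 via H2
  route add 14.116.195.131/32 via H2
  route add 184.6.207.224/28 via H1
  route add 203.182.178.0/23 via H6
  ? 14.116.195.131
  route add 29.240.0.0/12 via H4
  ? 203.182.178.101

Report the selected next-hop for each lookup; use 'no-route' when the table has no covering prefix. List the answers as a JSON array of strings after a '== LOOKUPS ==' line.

Process each operation:
  + 14.0.0.0/8 (H3) depth=8
  - 14.0.0.0/8 clear@8
  + 203.182.176.0/20 (H0) depth=20
  + 184.6.0.0/16 (H6) depth=16
  + 203.182.178.240/28 (H2) depth=28
  + 14.116.195.131/32 (H2) depth=32
  + 184.6.207.224/28 (H1) depth=28
  + 203.182.178.0/23 (H6) depth=23
  Q 14.116.195.131: descend 00001110011101001100001110000011 ; hops seen [H2] ; pick H2
  + 29.240.0.0/12 (H4) depth=12
  Q 203.182.178.101: descend 110010111011011010110010 ; hops seen [H0,H6] ; pick H6

== LOOKUPS ==
["H2","H6"]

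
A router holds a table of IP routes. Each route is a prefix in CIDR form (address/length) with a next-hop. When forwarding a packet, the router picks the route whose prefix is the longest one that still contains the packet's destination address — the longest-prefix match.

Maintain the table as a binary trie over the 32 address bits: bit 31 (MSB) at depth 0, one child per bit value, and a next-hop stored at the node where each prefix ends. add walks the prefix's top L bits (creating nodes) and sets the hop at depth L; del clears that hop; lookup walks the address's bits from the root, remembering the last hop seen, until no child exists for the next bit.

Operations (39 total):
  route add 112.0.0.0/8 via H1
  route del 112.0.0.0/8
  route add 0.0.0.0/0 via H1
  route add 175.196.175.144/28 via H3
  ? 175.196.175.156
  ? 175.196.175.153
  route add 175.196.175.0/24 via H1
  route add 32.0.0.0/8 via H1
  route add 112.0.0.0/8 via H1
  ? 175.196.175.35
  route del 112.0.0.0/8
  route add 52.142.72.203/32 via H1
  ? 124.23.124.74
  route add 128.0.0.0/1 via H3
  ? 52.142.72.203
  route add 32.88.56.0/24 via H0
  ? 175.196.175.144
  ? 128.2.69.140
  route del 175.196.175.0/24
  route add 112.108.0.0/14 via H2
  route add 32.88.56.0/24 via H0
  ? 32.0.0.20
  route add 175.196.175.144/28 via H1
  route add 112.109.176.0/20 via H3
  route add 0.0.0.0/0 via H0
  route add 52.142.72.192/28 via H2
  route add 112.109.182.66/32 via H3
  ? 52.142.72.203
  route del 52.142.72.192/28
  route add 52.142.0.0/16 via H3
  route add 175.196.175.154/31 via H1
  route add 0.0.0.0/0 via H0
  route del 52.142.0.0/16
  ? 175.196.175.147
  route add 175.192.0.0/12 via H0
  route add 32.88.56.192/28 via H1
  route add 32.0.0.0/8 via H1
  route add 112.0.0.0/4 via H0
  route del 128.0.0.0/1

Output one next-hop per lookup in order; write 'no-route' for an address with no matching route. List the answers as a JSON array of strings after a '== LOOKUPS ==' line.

Process each operation:
  add 112.0.0.0/8 -> H1 at depth 8
  del 112.0.0.0/8 (clear depth 8)
  add 0.0.0.0/0 -> H1 at depth 0
  add 175.196.175.144/28 -> H3 at depth 28
  lookup 175.196.175.156: bits 1010111111000100101011111001 walk d0:H1→d1:-→d2:-→d3:-→d4:-→d5:-→d6:-→d7:-→d8:-→d9:-→d10:-→d11:-→d12:-→d13:-→d14:-→d15:-→d16:-→d17:-→d18:-→d19:-→d20:-→d21:-→d22:-→d23:-→d24:-→d25:-→d26:-→d27:-→d28:H3 -> H3
  lookup 175.196.175.153: bits 1010111111000100101011111001 walk d0:H1→d1:-→d2:-→d3:-→d4:-→d5:-→d6:-→d7:-→d8:-→d9:-→d10:-→d11:-→d12:-→d13:-→d14:-→d15:-→d16:-→d17:-→d18:-→d19:-→d20:-→d21:-→d22:-→d23:-→d24:-→d25:-→d26:-→d27:-→d28:H3 -> H3
  add 175.196.175.0/24 -> H1 at depth 24
  add 32.0.0.0/8 -> H1 at depth 8
  add 112.0.0.0/8 -> H1 at depth 8
  lookup 175.196.175.35: bits 101011111100010010101111 walk d0:H1→d1:-→d2:-→d3:-→d4:-→d5:-→d6:-→d7:-→d8:-→d9:-→d10:-→d11:-→d12:-→d13:-→d14:-→d15:-→d16:-→d17:-→d18:-→d19:-→d20:-→d21:-→d22:-→d23:-→d24:H1 -> H1
  del 112.0.0.0/8 (clear depth 8)
  add 52.142.72.203/32 -> H1 at depth 32
  lookup 124.23.124.74: bits 0111 walk d0:H1→d1:-→d2:-→d3:-→d4:- -> H1
  add 128.0.0.0/1 -> H3 at depth 1
  lookup 52.142.72.203: bits 00110100100011100100100011001011 walk d0:H1→d1:-→d2:-→d3:-→d4:-→d5:-→d6:-→d7:-→d8:-→d9:-→d10:-→d11:-→d12:-→d13:-→d14:-→d15:-→d16:-→d17:-→d18:-→d19:-→d20:-→d21:-→d22:-→d23:-→d24:-→d25:-→d26:-→d27:-→d28:-→d29:-→d30:-→d31:-→d32:H1 -> H1
  add 32.88.56.0/24 -> H0 at depth 24
  lookup 175.196.175.144: bits 1010111111000100101011111001 walk d0:H1→d1:H3→d2:-→d3:-→d4:-→d5:-→d6:-→d7:-→d8:-→d9:-→d10:-→d11:-→d12:-→d13:-→d14:-→d15:-→d16:-→d17:-→d18:-→d19:-→d20:-→d21:-→d22:-→d23:-→d24:H1→d25:-→d26:-→d27:-→d28:H3 -> H3
  lookup 128.2.69.140: bits 10 walk d0:H1→d1:H3→d2:- -> H3
  del 175.196.175.0/24 (clear depth 24)
  add 112.108.0.0/14 -> H2 at depth 14
  add 32.88.56.0/24 -> H0 at depth 24
  lookup 32.0.0.20: bits 001000000 walk d0:H1→d1:-→d2:-→d3:-→d4:-→d5:-→d6:-→d7:-→d8:H1→d9:- -> H1
  add 175.196.175.144/28 -> H1 at depth 28
  add 112.109.176.0/20 -> H3 at depth 20
  add 0.0.0.0/0 -> H0 at depth 0
  add 52.142.72.192/28 -> H2 at depth 28
  add 112.109.182.66/32 -> H3 at depth 32
  lookup 52.142.72.203: bits 00110100100011100100100011001011 walk d0:H0→d1:-→d2:-→d3:-→d4:-→d5:-→d6:-→d7:-→d8:-→d9:-→d10:-→d11:-→d12:-→d13:-→d14:-→d15:-→d16:-→d17:-→d18:-→d19:-→d20:-→d21:-→d22:-→d23:-→d24:-→d25:-→d26:-→d27:-→d28:H2→d29:-→d30:-→d31:-→d32:H1 -> H1
  del 52.142.72.192/28 (clear depth 28)
  add 52.142.0.0/16 -> H3 at depth 16
  add 175.196.175.154/31 -> H1 at depth 31
  add 0.0.0.0/0 -> H0 at depth 0
  del 52.142.0.0/16 (clear depth 16)
  lookup 175.196.175.147: bits 1010111111000100101011111001 walk d0:H0→d1:H3→d2:-→d3:-→d4:-→d5:-→d6:-→d7:-→d8:-→d9:-→d10:-→d11:-→d12:-→d13:-→d14:-→d15:-→d16:-→d17:-→d18:-→d19:-→d20:-→d21:-→d22:-→d23:-→d24:-→d25:-→d26:-→d27:-→d28:H1 -> H1
  add 175.192.0.0/12 -> H0 at depth 12
  add 32.88.56.192/28 -> H1 at depth 28
  add 32.0.0.0/8 -> H1 at depth 8
  add 112.0.0.0/4 -> H0 at depth 4
  del 128.0.0.0/1 (clear depth 1)

== LOOKUPS ==
["H3","H3","H1","H1","H1","H3","H3","H1","H1","H1"]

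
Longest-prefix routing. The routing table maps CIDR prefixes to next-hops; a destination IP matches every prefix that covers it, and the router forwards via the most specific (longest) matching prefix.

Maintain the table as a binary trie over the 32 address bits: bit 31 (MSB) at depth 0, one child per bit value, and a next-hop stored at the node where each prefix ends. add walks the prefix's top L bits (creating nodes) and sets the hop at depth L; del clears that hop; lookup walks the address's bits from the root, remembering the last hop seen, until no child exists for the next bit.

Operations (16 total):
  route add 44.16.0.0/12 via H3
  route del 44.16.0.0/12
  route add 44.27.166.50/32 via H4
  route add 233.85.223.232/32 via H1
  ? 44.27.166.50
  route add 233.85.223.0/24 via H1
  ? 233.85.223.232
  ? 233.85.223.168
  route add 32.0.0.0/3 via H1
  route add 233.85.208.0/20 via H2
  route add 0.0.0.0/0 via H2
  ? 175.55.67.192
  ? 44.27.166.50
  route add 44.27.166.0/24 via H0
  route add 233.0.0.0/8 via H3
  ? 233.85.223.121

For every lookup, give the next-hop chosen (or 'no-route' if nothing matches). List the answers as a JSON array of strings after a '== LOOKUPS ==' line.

Apply in order:
  add 44.16.0.0/12 -> H3 at depth 12
  - 44.16.0.0/12 clear@12
  add 44.27.166.50/32 -> H4 at depth 32
  add 233.85.223.232/32 -> H1 at depth 32
  lookup 44.27.166.50: bits 00101100000110111010011000110010 walk d0:-→d1:-→d2:-→d3:-→d4:-→d5:-→d6:-→d7:-→d8:-→d9:-→d10:-→d11:-→d12:-→d13:-→d14:-→d15:-→d16:-→d17:-→d18:-→d19:-→d20:-→d21:-→d22:-→d23:-→d24:-→d25:-→d26:-→d27:-→d28:-→d29:-→d30:-→d31:-→d32:H4 -> H4
  add 233.85.223.0/24 -> H1 at depth 24
  lookup 233.85.223.232: bits 11101001010101011101111111101000 walk d0:-→d1:-→d2:-→d3:-→d4:-→d5:-→d6:-→d7:-→d8:-→d9:-→d10:-→d11:-→d12:-→d13:-→d14:-→d15:-→d16:-→d17:-→d18:-→d19:-→d20:-→d21:-→d22:-→d23:-→d24:H1→d25:-→d26:-→d27:-→d28:-→d29:-→d30:-→d31:-→d32:H1 -> H1
  lookup 233.85.223.168: bits 1110100101010101110111111 walk d0:-→d1:-→d2:-→d3:-→d4:-→d5:-→d6:-→d7:-→d8:-→d9:-→d10:-→d11:-→d12:-→d13:-→d14:-→d15:-→d16:-→d17:-→d18:-→d19:-→d20:-→d21:-→d22:-→d23:-→d24:H1→d25:- -> H1
  add 32.0.0.0/3 -> H1 at depth 3
  add 233.85.208.0/20 -> H2 at depth 20
  add 0.0.0.0/0 -> H2 at depth 0
  lookup 175.55.67.192: bits 1 walk d0:H2→d1:- -> H2
  lookup 44.27.166.50: bits 00101100000110111010011000110010 walk d0:H2→d1:-→d2:-→d3:H1→d4:-→d5:-→d6:-→d7:-→d8:-→d9:-→d10:-→d11:-→d12:-→d13:-→d14:-→d15:-→d16:-→d17:-→d18:-→d19:-→d20:-→d21:-→d22:-→d23:-→d24:-→d25:-→d26:-→d27:-→d28:-→d29:-→d30:-→d31:-→d32:H4 -> H4
  add 44.27.166.0/24 -> H0 at depth 24
  add 233.0.0.0/8 -> H3 at depth 8
  lookup 233.85.223.121: bits 111010010101010111011111 walk d0:H2→d1:-→d2:-→d3:-→d4:-→d5:-→d6:-→d7:-→d8:H3→d9:-→d10:-→d11:-→d12:-→d13:-→d14:-→d15:-→d16:-→d17:-→d18:-→d19:-→d20:H2→d21:-→d22:-→d23:-→d24:H1 -> H1

== LOOKUPS ==
["H4","H1","H1","H2","H4","H1"]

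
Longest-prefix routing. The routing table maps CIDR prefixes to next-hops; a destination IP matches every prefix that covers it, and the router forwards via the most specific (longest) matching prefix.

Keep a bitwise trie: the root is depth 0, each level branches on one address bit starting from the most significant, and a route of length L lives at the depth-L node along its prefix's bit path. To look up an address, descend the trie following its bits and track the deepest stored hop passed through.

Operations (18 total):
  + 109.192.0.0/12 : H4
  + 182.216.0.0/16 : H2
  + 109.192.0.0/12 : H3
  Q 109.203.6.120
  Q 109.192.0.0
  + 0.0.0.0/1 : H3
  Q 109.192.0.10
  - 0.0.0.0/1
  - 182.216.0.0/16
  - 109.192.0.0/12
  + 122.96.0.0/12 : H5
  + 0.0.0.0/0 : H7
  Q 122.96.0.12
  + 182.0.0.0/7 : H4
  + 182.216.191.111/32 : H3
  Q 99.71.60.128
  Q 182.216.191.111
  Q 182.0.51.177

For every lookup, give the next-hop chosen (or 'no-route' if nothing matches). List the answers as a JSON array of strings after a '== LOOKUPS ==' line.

Apply in order:
  add 109.192.0.0/12 -> H4 at depth 12
  add 182.216.0.0/16 -> H2 at depth 16
  add 109.192.0.0/12 -> H3 at depth 12
  lookup 109.203.6.120: bits 011011011100 walk d0:-→d1:-→d2:-→d3:-→d4:-→d5:-→d6:-→d7:-→d8:-→d9:-→d10:-→d11:-→d12:H3 -> H3
  lookup 109.192.0.0: bits 011011011100 walk d0:-→d1:-→d2:-→d3:-→d4:-→d5:-→d6:-→d7:-→d8:-→d9:-→d10:-→d11:-→d12:H3 -> H3
  add 0.0.0.0/1 -> H3 at depth 1
  lookup 109.192.0.10: bits 011011011100 walk d0:-→d1:H3→d2:-→d3:-→d4:-→d5:-→d6:-→d7:-→d8:-→d9:-→d10:-→d11:-→d12:H3 -> H3
  - 0.0.0.0/1 clear@1
  - 182.216.0.0/16 clear@16
  - 109.192.0.0/12 clear@12
  add 122.96.0.0/12 -> H5 at depth 12
  add 0.0.0.0/0 -> H7 at depth 0
  lookup 122.96.0.12: bits 011110100110 walk d0:H7→d1:-→d2:-→d3:-→d4:-→d5:-→d6:-→d7:-→d8:-→d9:-→d10:-→d11:-→d12:H5 -> H5
  add 182.0.0.0/7 -> H4 at depth 7
  add 182.216.191.111/32 -> H3 at depth 32
  lookup 99.71.60.128: bits 0110 walk d0:H7→d1:-→d2:-→d3:-→d4:- -> H7
  lookup 182.216.191.111: bits 10110110110110001011111101101111 walk d0:H7→d1:-→d2:-→d3:-→d4:-→d5:-→d6:-→d7:H4→d8:-→d9:-→d10:-→d11:-→d12:-→d13:-→d14:-→d15:-→d16:-→d17:-→d18:-→d19:-→d20:-→d21:-→d22:-→d23:-→d24:-→d25:-→d26:-→d27:-→d28:-→d29:-→d30:-→d31:-→d32:H3 -> H3
  lookup 182.0.51.177: bits 10110110 walk d0:H7→d1:-→d2:-→d3:-→d4:-→d5:-→d6:-→d7:H4→d8:- -> H4

== LOOKUPS ==
["H3","H3","H3","H5","H7","H3","H4"]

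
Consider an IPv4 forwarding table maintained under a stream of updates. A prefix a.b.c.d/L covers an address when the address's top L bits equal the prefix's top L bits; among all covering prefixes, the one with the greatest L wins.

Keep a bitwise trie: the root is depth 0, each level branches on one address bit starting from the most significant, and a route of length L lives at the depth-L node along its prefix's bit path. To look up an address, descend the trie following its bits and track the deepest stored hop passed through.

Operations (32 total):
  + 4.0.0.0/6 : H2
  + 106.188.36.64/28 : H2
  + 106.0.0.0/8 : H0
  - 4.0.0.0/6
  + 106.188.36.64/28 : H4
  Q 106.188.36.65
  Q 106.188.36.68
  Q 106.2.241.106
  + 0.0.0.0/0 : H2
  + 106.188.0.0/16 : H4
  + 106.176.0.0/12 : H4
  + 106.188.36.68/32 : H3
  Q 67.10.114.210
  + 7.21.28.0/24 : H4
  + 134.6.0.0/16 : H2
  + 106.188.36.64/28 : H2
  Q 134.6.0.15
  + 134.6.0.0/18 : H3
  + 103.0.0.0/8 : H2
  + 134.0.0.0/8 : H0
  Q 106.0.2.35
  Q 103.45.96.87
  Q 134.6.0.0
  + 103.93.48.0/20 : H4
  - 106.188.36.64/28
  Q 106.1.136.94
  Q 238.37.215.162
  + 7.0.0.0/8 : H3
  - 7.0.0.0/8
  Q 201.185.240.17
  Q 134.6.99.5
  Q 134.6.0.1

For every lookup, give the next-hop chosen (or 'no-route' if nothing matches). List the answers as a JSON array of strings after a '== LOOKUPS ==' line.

Process each operation:
  + 4.0.0.0/6 (H2) depth=6
  + 106.188.36.64/28 (H2) depth=28
  + 106.0.0.0/8 (H0) depth=8
  - 4.0.0.0/6 clear@6
  + 106.188.36.64/28 (H4) depth=28
  lookup 106.188.36.65: bits 0110101010111100001001000100 walk d0:-→d1:-→d2:-→d3:-→d4:-→d5:-→d6:-→d7:-→d8:H0→d9:-→d10:-→d11:-→d12:-→d13:-→d14:-→d15:-→d16:-→d17:-→d18:-→d19:-→d20:-→d21:-→d22:-→d23:-→d24:-→d25:-→d26:-→d27:-→d28:H4 -> H4
  lookup 106.188.36.68: bits 0110101010111100001001000100 walk d0:-→d1:-→d2:-→d3:-→d4:-→d5:-→d6:-→d7:-→d8:H0→d9:-→d10:-→d11:-→d12:-→d13:-→d14:-→d15:-→d16:-→d17:-→d18:-→d19:-→d20:-→d21:-→d22:-→d23:-→d24:-→d25:-→d26:-→d27:-→d28:H4 -> H4
  lookup 106.2.241.106: bits 01101010 walk d0:-→d1:-→d2:-→d3:-→d4:-→d5:-→d6:-→d7:-→d8:H0 -> H0
  + 0.0.0.0/0 (H2) depth=0
  + 106.188.0.0/16 (H4) depth=16
  + 106.176.0.0/12 (H4) depth=12
  + 106.188.36.68/32 (H3) depth=32
  lookup 67.10.114.210: bits 01 walk d0:H2→d1:-→d2:- -> H2
  + 7.21.28.0/24 (H4) depth=24
  + 134.6.0.0/16 (H2) depth=16
  + 106.188.36.64/28 (H2) depth=28
  lookup 134.6.0.15: bits 1000011000000110 walk d0:H2→d1:-→d2:-→d3:-→d4:-→d5:-→d6:-→d7:-→d8:-→d9:-→d10:-→d11:-→d12:-→d13:-→d14:-→d15:-→d16:H2 -> H2
  + 134.6.0.0/18 (H3) depth=18
  + 103.0.0.0/8 (H2) depth=8
  + 134.0.0.0/8 (H0) depth=8
  lookup 106.0.2.35: bits 01101010 walk d0:H2→d1:-→d2:-→d3:-→d4:-→d5:-→d6:-→d7:-→d8:H0 -> H0
  lookup 103.45.96.87: bits 01100111 walk d0:H2→d1:-→d2:-→d3:-→d4:-→d5:-→d6:-→d7:-→d8:H2 -> H2
  lookup 134.6.0.0: bits 100001100000011000 walk d0:H2→d1:-→d2:-→d3:-→d4:-→d5:-→d6:-→d7:-→d8:H0→d9:-→d10:-→d11:-→d12:-→d13:-→d14:-→d15:-→d16:H2→d17:-→d18:H3 -> H3
  + 103.93.48.0/20 (H4) depth=20
  - 106.188.36.64/28 clear@28
  lookup 106.1.136.94: bits 01101010 walk d0:H2→d1:-→d2:-→d3:-→d4:-→d5:-→d6:-→d7:-→d8:H0 -> H0
  lookup 238.37.215.162: bits 1 walk d0:H2→d1:- -> H2
  + 7.0.0.0/8 (H3) depth=8
  - 7.0.0.0/8 clear@8
  lookup 201.185.240.17: bits 1 walk d0:H2→d1:- -> H2
  lookup 134.6.99.5: bits 10000110000001100 walk d0:H2→d1:-→d2:-→d3:-→d4:-→d5:-→d6:-→d7:-→d8:H0→d9:-→d10:-→d11:-→d12:-→d13:-→d14:-→d15:-→d16:H2→d17:- -> H2
  lookup 134.6.0.1: bits 100001100000011000 walk d0:H2→d1:-→d2:-→d3:-→d4:-→d5:-→d6:-→d7:-→d8:H0→d9:-→d10:-→d11:-→d12:-→d13:-→d14:-→d15:-→d16:H2→d17:-→d18:H3 -> H3

== LOOKUPS ==
["H4","H4","H0","H2","H2","H0","H2","H3","H0","H2","H2","H2","H3"]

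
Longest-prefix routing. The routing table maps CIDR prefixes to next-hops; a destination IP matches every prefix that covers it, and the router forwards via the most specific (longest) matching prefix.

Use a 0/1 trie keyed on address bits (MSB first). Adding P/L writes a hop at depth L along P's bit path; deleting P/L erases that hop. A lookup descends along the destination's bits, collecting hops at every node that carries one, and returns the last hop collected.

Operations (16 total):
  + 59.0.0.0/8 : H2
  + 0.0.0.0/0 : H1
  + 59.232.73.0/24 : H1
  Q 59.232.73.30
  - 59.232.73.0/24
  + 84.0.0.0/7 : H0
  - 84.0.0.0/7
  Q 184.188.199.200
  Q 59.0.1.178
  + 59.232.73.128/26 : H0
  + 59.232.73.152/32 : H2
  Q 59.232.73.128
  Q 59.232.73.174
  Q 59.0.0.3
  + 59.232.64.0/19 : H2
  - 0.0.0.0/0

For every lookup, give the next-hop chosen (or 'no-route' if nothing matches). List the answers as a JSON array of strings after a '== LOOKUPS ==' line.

Apply in order:
  + 59.0.0.0/8 (H2) depth=8
  + 0.0.0.0/0 (H1) depth=0
  + 59.232.73.0/24 (H1) depth=24
  Q 59.232.73.30: descend 001110111110100001001001 ; hops seen [H1,H2,H1] ; pick H1
  - 59.232.73.0/24 clear@24
  + 84.0.0.0/7 (H0) depth=7
  - 84.0.0.0/7 clear@7
  Q 184.188.199.200: descend ε ; hops seen [H1] ; pick H1
  Q 59.0.1.178: descend 00111011 ; hops seen [H1,H2] ; pick H2
  + 59.232.73.128/26 (H0) depth=26
  + 59.232.73.152/32 (H2) depth=32
  Q 59.232.73.128: descend 001110111110100001001001100 ; hops seen [H1,H2,H0] ; pick H0
  Q 59.232.73.174: descend 00111011111010000100100110 ; hops seen [H1,H2,H0] ; pick H0
  Q 59.0.0.3: descend 00111011 ; hops seen [H1,H2] ; pick H2
  + 59.232.64.0/19 (H2) depth=19
  - 0.0.0.0/0 clear@0

== LOOKUPS ==
["H1","H1","H2","H0","H0","H2"]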